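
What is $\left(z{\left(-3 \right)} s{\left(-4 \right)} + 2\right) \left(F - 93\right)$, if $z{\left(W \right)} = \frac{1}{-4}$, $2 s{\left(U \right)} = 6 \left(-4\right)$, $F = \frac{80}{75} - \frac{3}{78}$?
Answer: $- \frac{35869}{78} \approx -459.86$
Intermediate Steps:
$F = \frac{401}{390}$ ($F = 80 \cdot \frac{1}{75} - \frac{1}{26} = \frac{16}{15} - \frac{1}{26} = \frac{401}{390} \approx 1.0282$)
$s{\left(U \right)} = -12$ ($s{\left(U \right)} = \frac{6 \left(-4\right)}{2} = \frac{1}{2} \left(-24\right) = -12$)
$z{\left(W \right)} = - \frac{1}{4}$
$\left(z{\left(-3 \right)} s{\left(-4 \right)} + 2\right) \left(F - 93\right) = \left(\left(- \frac{1}{4}\right) \left(-12\right) + 2\right) \left(\frac{401}{390} - 93\right) = \left(3 + 2\right) \left(- \frac{35869}{390}\right) = 5 \left(- \frac{35869}{390}\right) = - \frac{35869}{78}$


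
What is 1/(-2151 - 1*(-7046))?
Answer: 1/4895 ≈ 0.00020429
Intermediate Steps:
1/(-2151 - 1*(-7046)) = 1/(-2151 + 7046) = 1/4895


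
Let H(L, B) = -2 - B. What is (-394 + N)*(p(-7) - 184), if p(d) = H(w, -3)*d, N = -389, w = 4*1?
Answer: 149553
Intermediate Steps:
w = 4
p(d) = d (p(d) = (-2 - 1*(-3))*d = (-2 + 3)*d = 1*d = d)
(-394 + N)*(p(-7) - 184) = (-394 - 389)*(-7 - 184) = -783*(-191) = 149553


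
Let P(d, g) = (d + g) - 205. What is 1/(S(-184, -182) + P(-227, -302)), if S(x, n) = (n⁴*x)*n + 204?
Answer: 1/36743012702958 ≈ 2.7216e-14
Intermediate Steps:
S(x, n) = 204 + x*n⁵ (S(x, n) = (x*n⁴)*n + 204 = x*n⁵ + 204 = 204 + x*n⁵)
P(d, g) = -205 + d + g
1/(S(-184, -182) + P(-227, -302)) = 1/((204 - 184*(-182)⁵) + (-205 - 227 - 302)) = 1/((204 - 184*(-199690286432)) - 734) = 1/((204 + 36743012703488) - 734) = 1/(36743012703692 - 734) = 1/36743012702958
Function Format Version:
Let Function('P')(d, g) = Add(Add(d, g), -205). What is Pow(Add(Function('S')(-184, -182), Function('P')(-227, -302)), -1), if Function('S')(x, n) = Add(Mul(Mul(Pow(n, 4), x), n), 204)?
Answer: Rational(1, 36743012702958) ≈ 2.7216e-14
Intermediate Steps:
Function('S')(x, n) = Add(204, Mul(x, Pow(n, 5))) (Function('S')(x, n) = Add(Mul(Mul(x, Pow(n, 4)), n), 204) = Add(Mul(x, Pow(n, 5)), 204) = Add(204, Mul(x, Pow(n, 5))))
Function('P')(d, g) = Add(-205, d, g)
Pow(Add(Function('S')(-184, -182), Function('P')(-227, -302)), -1) = Pow(Add(Add(204, Mul(-184, Pow(-182, 5))), Add(-205, -227, -302)), -1) = Pow(Add(Add(204, Mul(-184, -199690286432)), -734), -1) = Pow(Add(Add(204, 36743012703488), -734), -1) = Pow(Add(36743012703692, -734), -1) = Pow(36743012702958, -1) = Rational(1, 36743012702958)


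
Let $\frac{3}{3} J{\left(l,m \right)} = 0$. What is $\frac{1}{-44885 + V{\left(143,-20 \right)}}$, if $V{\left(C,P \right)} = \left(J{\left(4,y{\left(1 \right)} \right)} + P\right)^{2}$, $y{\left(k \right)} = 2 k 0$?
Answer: $- \frac{1}{44485} \approx -2.2479 \cdot 10^{-5}$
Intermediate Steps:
$y{\left(k \right)} = 0$
$J{\left(l,m \right)} = 0$
$V{\left(C,P \right)} = P^{2}$ ($V{\left(C,P \right)} = \left(0 + P\right)^{2} = P^{2}$)
$\frac{1}{-44885 + V{\left(143,-20 \right)}} = \frac{1}{-44885 + \left(-20\right)^{2}} = \frac{1}{-44885 + 400} = \frac{1}{-44485} = - \frac{1}{44485}$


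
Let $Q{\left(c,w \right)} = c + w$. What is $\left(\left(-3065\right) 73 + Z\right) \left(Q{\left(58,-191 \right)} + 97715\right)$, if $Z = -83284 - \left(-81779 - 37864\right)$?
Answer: $-18285500652$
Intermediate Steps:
$Z = 36359$ ($Z = -83284 - \left(-81779 - 37864\right) = -83284 - -119643 = -83284 + 119643 = 36359$)
$\left(\left(-3065\right) 73 + Z\right) \left(Q{\left(58,-191 \right)} + 97715\right) = \left(\left(-3065\right) 73 + 36359\right) \left(\left(58 - 191\right) + 97715\right) = \left(-223745 + 36359\right) \left(-133 + 97715\right) = \left(-187386\right) 97582 = -18285500652$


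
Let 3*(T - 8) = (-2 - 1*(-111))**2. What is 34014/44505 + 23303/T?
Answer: 234415781/35322135 ≈ 6.6365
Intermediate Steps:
T = 11905/3 (T = 8 + (-2 - 1*(-111))**2/3 = 8 + (-2 + 111)**2/3 = 8 + (1/3)*109**2 = 8 + (1/3)*11881 = 8 + 11881/3 = 11905/3 ≈ 3968.3)
34014/44505 + 23303/T = 34014/44505 + 23303/(11905/3) = 34014*(1/44505) + 23303*(3/11905) = 11338/14835 + 69909/11905 = 234415781/35322135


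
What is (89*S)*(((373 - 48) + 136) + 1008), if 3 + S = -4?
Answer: -915187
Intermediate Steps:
S = -7 (S = -3 - 4 = -7)
(89*S)*(((373 - 48) + 136) + 1008) = (89*(-7))*(((373 - 48) + 136) + 1008) = -623*((325 + 136) + 1008) = -623*(461 + 1008) = -623*1469 = -915187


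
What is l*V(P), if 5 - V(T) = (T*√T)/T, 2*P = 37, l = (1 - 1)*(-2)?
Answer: 0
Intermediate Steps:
l = 0 (l = 0*(-2) = 0)
P = 37/2 (P = (½)*37 = 37/2 ≈ 18.500)
V(T) = 5 - √T (V(T) = 5 - T*√T/T = 5 - T^(3/2)/T = 5 - √T)
l*V(P) = 0*(5 - √(37/2)) = 0*(5 - √74/2) = 0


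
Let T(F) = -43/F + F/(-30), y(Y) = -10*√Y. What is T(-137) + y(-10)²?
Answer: -4089941/4110 ≈ -995.12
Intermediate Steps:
T(F) = -43/F - F/30 (T(F) = -43/F + F*(-1/30) = -43/F - F/30)
T(-137) + y(-10)² = (-43/(-137) - 1/30*(-137)) + (-10*I*√10)² = (-43*(-1/137) + 137/30) + (-10*I*√10)² = (43/137 + 137/30) + (-10*I*√10)² = 20059/4110 - 1000 = -4089941/4110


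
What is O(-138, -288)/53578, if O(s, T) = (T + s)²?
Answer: 90738/26789 ≈ 3.3871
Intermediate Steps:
O(-138, -288)/53578 = (-288 - 138)²/53578 = (-426)²*(1/53578) = 181476*(1/53578) = 90738/26789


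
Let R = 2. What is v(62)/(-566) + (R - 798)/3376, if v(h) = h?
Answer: -82481/238852 ≈ -0.34532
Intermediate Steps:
v(62)/(-566) + (R - 798)/3376 = 62/(-566) + (2 - 798)/3376 = 62*(-1/566) - 796*1/3376 = -31/283 - 199/844 = -82481/238852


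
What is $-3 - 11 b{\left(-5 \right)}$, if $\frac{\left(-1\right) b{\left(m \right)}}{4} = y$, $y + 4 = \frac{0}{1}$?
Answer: $-179$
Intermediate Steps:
$y = -4$ ($y = -4 + \frac{0}{1} = -4 + 0 \cdot 1 = -4 + 0 = -4$)
$b{\left(m \right)} = 16$ ($b{\left(m \right)} = \left(-4\right) \left(-4\right) = 16$)
$-3 - 11 b{\left(-5 \right)} = -3 - 176 = -179$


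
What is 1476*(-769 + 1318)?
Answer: 810324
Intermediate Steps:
1476*(-769 + 1318) = 1476*549 = 810324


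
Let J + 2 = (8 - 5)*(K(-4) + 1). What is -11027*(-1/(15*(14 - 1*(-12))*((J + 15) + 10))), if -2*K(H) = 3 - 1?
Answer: 11027/8970 ≈ 1.2293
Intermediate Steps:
K(H) = -1 (K(H) = -(3 - 1)/2 = -½*2 = -1)
J = -2 (J = -2 + (8 - 5)*(-1 + 1) = -2 + 3*0 = -2 + 0 = -2)
-11027*(-1/(15*(14 - 1*(-12))*((J + 15) + 10))) = -11027*(-1/(15*(14 - 1*(-12))*((-2 + 15) + 10))) = -11027*(-1/(15*(13 + 10)*(14 + 12))) = -11027/((26*23)*(-15)) = -11027/(598*(-15)) = -11027/(-8970) = -11027*(-1/8970) = 11027/8970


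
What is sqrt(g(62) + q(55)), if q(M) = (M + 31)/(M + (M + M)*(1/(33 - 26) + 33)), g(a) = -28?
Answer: I*sqrt(18774337890)/25905 ≈ 5.2893*I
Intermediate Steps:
q(M) = 7*(31 + M)/(471*M) (q(M) = (31 + M)/(M + (2*M)*(1/7 + 33)) = (31 + M)/(M + (2*M)*(232/7)) = (31 + M)/(M + 464*M/7) = (31 + M)/((471*M/7)) = (31 + M)*(7/(471*M)) = 7*(31 + M)/(471*M))
sqrt(g(62) + q(55)) = sqrt(-28 + (7/471)*(31 + 55)/55) = sqrt(-28 + (7/471)*(1/55)*86) = sqrt(-28 + 602/25905) = sqrt(-724738/25905) = I*sqrt(18774337890)/25905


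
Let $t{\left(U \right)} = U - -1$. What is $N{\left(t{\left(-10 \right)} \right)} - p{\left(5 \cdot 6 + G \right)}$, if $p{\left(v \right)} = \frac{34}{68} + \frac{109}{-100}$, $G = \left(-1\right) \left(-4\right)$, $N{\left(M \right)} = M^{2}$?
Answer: $\frac{8159}{100} \approx 81.59$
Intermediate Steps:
$t{\left(U \right)} = 1 + U$ ($t{\left(U \right)} = U + 1 = 1 + U$)
$G = 4$
$p{\left(v \right)} = - \frac{59}{100}$ ($p{\left(v \right)} = 34 \cdot \frac{1}{68} + 109 \left(- \frac{1}{100}\right) = \frac{1}{2} - \frac{109}{100} = - \frac{59}{100}$)
$N{\left(t{\left(-10 \right)} \right)} - p{\left(5 \cdot 6 + G \right)} = \left(1 - 10\right)^{2} - - \frac{59}{100} = \left(-9\right)^{2} + \frac{59}{100} = 81 + \frac{59}{100} = \frac{8159}{100}$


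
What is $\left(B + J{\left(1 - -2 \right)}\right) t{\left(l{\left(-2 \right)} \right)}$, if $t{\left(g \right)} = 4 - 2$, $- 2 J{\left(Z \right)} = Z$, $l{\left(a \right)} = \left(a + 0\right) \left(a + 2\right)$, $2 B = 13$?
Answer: $10$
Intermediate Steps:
$B = \frac{13}{2}$ ($B = \frac{1}{2} \cdot 13 = \frac{13}{2} \approx 6.5$)
$l{\left(a \right)} = a \left(2 + a\right)$
$J{\left(Z \right)} = - \frac{Z}{2}$
$t{\left(g \right)} = 2$
$\left(B + J{\left(1 - -2 \right)}\right) t{\left(l{\left(-2 \right)} \right)} = \left(\frac{13}{2} - \frac{1 - -2}{2}\right) 2 = \left(\frac{13}{2} - \frac{1 + 2}{2}\right) 2 = \left(\frac{13}{2} - \frac{3}{2}\right) 2 = 5 \cdot 2 = 10$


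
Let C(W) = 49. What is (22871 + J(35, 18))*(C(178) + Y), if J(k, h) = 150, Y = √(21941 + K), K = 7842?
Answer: 1128029 + 23021*√29783 ≈ 5.1009e+6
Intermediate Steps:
Y = √29783 (Y = √(21941 + 7842) = √29783 ≈ 172.58)
(22871 + J(35, 18))*(C(178) + Y) = (22871 + 150)*(49 + √29783) = 23021*(49 + √29783) = 1128029 + 23021*√29783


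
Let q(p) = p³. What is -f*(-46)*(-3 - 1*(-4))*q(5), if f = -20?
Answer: -115000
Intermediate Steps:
-f*(-46)*(-3 - 1*(-4))*q(5) = -(-20*(-46))*(-3 - 1*(-4))*5³ = -920*(-3 + 4)*125 = -920*1*125 = -920*125 = -1*115000 = -115000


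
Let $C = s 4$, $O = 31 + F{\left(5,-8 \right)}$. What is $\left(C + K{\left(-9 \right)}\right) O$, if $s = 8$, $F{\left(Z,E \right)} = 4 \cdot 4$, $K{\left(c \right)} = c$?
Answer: $1081$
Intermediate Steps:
$F{\left(Z,E \right)} = 16$
$O = 47$ ($O = 31 + 16 = 47$)
$C = 32$ ($C = 8 \cdot 4 = 32$)
$\left(C + K{\left(-9 \right)}\right) O = \left(32 - 9\right) 47 = 23 \cdot 47 = 1081$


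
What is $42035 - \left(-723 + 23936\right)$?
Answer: $18822$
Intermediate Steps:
$42035 - \left(-723 + 23936\right) = 42035 - 23213 = 18822$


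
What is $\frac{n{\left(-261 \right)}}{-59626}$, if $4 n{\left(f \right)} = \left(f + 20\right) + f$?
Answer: $\frac{251}{119252} \approx 0.0021048$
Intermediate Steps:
$n{\left(f \right)} = 5 + \frac{f}{2}$ ($n{\left(f \right)} = \frac{\left(f + 20\right) + f}{4} = \frac{\left(20 + f\right) + f}{4} = \frac{20 + 2 f}{4} = 5 + \frac{f}{2}$)
$\frac{n{\left(-261 \right)}}{-59626} = \frac{5 + \frac{1}{2} \left(-261\right)}{-59626} = \left(5 - \frac{261}{2}\right) \left(- \frac{1}{59626}\right) = \left(- \frac{251}{2}\right) \left(- \frac{1}{59626}\right) = \frac{251}{119252}$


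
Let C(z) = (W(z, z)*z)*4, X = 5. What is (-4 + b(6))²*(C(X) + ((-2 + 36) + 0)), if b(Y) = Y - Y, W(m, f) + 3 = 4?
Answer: 864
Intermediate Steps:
W(m, f) = 1 (W(m, f) = -3 + 4 = 1)
b(Y) = 0
C(z) = 4*z (C(z) = (1*z)*4 = z*4 = 4*z)
(-4 + b(6))²*(C(X) + ((-2 + 36) + 0)) = (-4 + 0)²*(4*5 + ((-2 + 36) + 0)) = (-4)²*(20 + (34 + 0)) = 16*(20 + 34) = 16*54 = 864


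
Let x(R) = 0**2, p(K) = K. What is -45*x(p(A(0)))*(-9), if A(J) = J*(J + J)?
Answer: 0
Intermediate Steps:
A(J) = 2*J**2 (A(J) = J*(2*J) = 2*J**2)
x(R) = 0
-45*x(p(A(0)))*(-9) = -45*0*(-9) = 0*(-9) = 0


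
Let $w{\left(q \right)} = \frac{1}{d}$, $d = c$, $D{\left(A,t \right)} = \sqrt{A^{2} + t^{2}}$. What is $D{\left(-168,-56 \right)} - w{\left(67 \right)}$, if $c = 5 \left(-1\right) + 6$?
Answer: $-1 + 56 \sqrt{10} \approx 176.09$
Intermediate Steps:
$c = 1$ ($c = -5 + 6 = 1$)
$d = 1$
$w{\left(q \right)} = 1$ ($w{\left(q \right)} = 1^{-1} = 1$)
$D{\left(-168,-56 \right)} - w{\left(67 \right)} = \sqrt{\left(-168\right)^{2} + \left(-56\right)^{2}} - 1 = \sqrt{28224 + 3136} - 1 = \sqrt{31360} - 1 = 56 \sqrt{10} - 1 = -1 + 56 \sqrt{10}$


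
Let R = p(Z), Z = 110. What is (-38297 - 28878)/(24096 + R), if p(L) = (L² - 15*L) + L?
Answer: -67175/34656 ≈ -1.9383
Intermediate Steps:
p(L) = L² - 14*L
R = 10560 (R = 110*(-14 + 110) = 110*96 = 10560)
(-38297 - 28878)/(24096 + R) = (-38297 - 28878)/(24096 + 10560) = -67175/34656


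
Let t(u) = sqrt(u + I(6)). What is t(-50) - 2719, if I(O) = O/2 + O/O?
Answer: -2719 + I*sqrt(46) ≈ -2719.0 + 6.7823*I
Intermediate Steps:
I(O) = 1 + O/2 (I(O) = O*(1/2) + 1 = O/2 + 1 = 1 + O/2)
t(u) = sqrt(4 + u) (t(u) = sqrt(u + (1 + (1/2)*6)) = sqrt(u + (1 + 3)) = sqrt(u + 4) = sqrt(4 + u))
t(-50) - 2719 = sqrt(4 - 50) - 2719 = sqrt(-46) - 2719 = I*sqrt(46) - 2719 = -2719 + I*sqrt(46)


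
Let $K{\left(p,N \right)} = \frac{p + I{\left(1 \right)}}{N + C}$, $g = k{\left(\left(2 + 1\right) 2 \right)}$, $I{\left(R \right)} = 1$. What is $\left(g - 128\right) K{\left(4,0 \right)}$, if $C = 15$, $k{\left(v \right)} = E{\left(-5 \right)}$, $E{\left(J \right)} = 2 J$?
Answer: $-46$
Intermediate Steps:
$k{\left(v \right)} = -10$ ($k{\left(v \right)} = 2 \left(-5\right) = -10$)
$g = -10$
$K{\left(p,N \right)} = \frac{1 + p}{15 + N}$ ($K{\left(p,N \right)} = \frac{p + 1}{N + 15} = \frac{1 + p}{15 + N}$)
$\left(g - 128\right) K{\left(4,0 \right)} = \left(-10 - 128\right) \frac{1 + 4}{15 + 0} = - 138 \cdot \frac{1}{15} \cdot 5 = \left(-138\right) \frac{1}{3} = -46$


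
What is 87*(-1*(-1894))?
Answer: 164778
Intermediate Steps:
87*(-1*(-1894)) = 87*1894 = 164778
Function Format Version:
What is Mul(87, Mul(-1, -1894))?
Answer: 164778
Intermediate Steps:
Mul(87, Mul(-1, -1894)) = Mul(87, 1894) = 164778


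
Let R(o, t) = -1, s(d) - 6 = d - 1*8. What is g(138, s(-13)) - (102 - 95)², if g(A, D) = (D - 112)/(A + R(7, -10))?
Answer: -6840/137 ≈ -49.927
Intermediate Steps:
s(d) = -2 + d (s(d) = 6 + (d - 1*8) = 6 + (d - 8) = 6 + (-8 + d) = -2 + d)
g(A, D) = (-112 + D)/(-1 + A) (g(A, D) = (D - 112)/(A - 1) = (-112 + D)/(-1 + A))
g(138, s(-13)) - (102 - 95)² = (-112 + (-2 - 13))/(-1 + 138) - (102 - 95)² = (-112 - 15)/137 - 1*7² = (1/137)*(-127) - 1*49 = -127/137 - 49 = -6840/137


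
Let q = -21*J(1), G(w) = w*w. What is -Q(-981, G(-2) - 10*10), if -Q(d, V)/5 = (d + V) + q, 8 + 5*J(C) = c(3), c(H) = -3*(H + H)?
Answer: -4839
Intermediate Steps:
c(H) = -6*H
J(C) = -26/5 (J(C) = -8/5 + (-6*3)/5 = -8/5 + (⅕)*(-18) = -8/5 - 18/5 = -26/5)
G(w) = w²
q = 546/5 (q = -21*(-26/5) = 546/5 ≈ 109.20)
Q(d, V) = -546 - 5*V - 5*d (Q(d, V) = -5*((d + V) + 546/5) = -5*((V + d) + 546/5) = -5*(546/5 + V + d) = -546 - 5*V - 5*d)
-Q(-981, G(-2) - 10*10) = -(-546 - 5*((-2)² - 10*10) - 5*(-981)) = -(-546 - 5*(4 - 100) + 4905) = -(-546 - 5*(-96) + 4905) = -(-546 + 480 + 4905) = -1*4839 = -4839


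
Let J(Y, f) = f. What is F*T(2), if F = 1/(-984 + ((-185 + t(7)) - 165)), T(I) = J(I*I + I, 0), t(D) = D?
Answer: 0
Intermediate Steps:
T(I) = 0
F = -1/1327 (F = 1/(-984 + ((-185 + 7) - 165)) = 1/(-984 + (-178 - 165)) = 1/(-984 - 343) = 1/(-1327) = -1/1327 ≈ -0.00075358)
F*T(2) = -1/1327*0 = 0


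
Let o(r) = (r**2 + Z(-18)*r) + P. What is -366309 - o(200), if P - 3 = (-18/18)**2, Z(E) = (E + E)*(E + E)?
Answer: -665513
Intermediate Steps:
Z(E) = 4*E**2 (Z(E) = (2*E)*(2*E) = 4*E**2)
P = 4 (P = 3 + (-18/18)**2 = 3 + (-18*1/18)**2 = 3 + (-1)**2 = 3 + 1 = 4)
o(r) = 4 + r**2 + 1296*r (o(r) = (r**2 + (4*(-18)**2)*r) + 4 = (r**2 + (4*324)*r) + 4 = (r**2 + 1296*r) + 4 = 4 + r**2 + 1296*r)
-366309 - o(200) = -366309 - (4 + 200**2 + 1296*200) = -366309 - (4 + 40000 + 259200) = -366309 - 1*299204 = -366309 - 299204 = -665513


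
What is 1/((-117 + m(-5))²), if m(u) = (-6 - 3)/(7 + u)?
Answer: 4/59049 ≈ 6.7740e-5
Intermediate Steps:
m(u) = -9/(7 + u)
1/((-117 + m(-5))²) = 1/((-117 - 9/(7 - 5))²) = 1/((-117 - 9/2)²) = 1/((-243/2)²) = 1/(59049/4) = 4/59049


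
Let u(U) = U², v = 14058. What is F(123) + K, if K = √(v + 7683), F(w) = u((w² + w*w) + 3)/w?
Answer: 305242707/41 + √21741 ≈ 7.4451e+6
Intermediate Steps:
F(w) = (3 + 2*w²)²/w (F(w) = ((w² + w*w) + 3)²/w = ((w² + w²) + 3)²/w = (2*w² + 3)²/w = (3 + 2*w²)²/w)
K = √21741 (K = √(14058 + 7683) = √21741 ≈ 147.45)
F(123) + K = (3 + 2*123²)²/123 + √21741 = (3 + 2*15129)²/123 + √21741 = (3 + 30258)²/123 + √21741 = (1/123)*30261² + √21741 = (1/123)*915728121 + √21741 = 305242707/41 + √21741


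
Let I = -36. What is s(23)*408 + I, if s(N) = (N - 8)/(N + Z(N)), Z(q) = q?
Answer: 2232/23 ≈ 97.043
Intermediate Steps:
s(N) = (-8 + N)/(2*N) (s(N) = (N - 8)/(N + N) = (-8 + N)/((2*N)) = (-8 + N)*(1/(2*N)) = (-8 + N)/(2*N))
s(23)*408 + I = ((1/2)*(-8 + 23)/23)*408 - 36 = ((1/2)*(1/23)*15)*408 - 36 = (15/46)*408 - 36 = 3060/23 - 36 = 2232/23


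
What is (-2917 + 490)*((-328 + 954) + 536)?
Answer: -2820174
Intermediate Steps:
(-2917 + 490)*((-328 + 954) + 536) = -2427*(626 + 536) = -2427*1162 = -2820174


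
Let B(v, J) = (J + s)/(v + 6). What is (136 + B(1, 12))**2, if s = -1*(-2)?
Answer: 19044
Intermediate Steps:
s = 2
B(v, J) = (2 + J)/(6 + v) (B(v, J) = (J + 2)/(v + 6) = (2 + J)/(6 + v))
(136 + B(1, 12))**2 = (136 + (2 + 12)/(6 + 1))**2 = (136 + 14/7)**2 = (136 + (1/7)*14)**2 = (136 + 2)**2 = 138**2 = 19044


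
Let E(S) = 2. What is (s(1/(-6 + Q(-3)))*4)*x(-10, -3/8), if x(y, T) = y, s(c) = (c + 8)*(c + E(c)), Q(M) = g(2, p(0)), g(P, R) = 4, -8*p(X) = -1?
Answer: -450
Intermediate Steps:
p(X) = 1/8 (p(X) = -1/8*(-1) = 1/8)
Q(M) = 4
s(c) = (2 + c)*(8 + c) (s(c) = (c + 8)*(c + 2) = (8 + c)*(2 + c) = (2 + c)*(8 + c))
(s(1/(-6 + Q(-3)))*4)*x(-10, -3/8) = ((16 + (1/(-6 + 4))**2 + 10/(-6 + 4))*4)*(-10) = ((16 + (1/(-2))**2 + 10/(-2))*4)*(-10) = ((16 + (-1/2)**2 + 10*(-1/2))*4)*(-10) = ((16 + 1/4 - 5)*4)*(-10) = ((45/4)*4)*(-10) = 45*(-10) = -450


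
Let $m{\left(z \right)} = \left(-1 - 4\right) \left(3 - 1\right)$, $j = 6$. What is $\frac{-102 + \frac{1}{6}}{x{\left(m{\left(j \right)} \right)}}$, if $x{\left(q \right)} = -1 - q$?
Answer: $- \frac{611}{54} \approx -11.315$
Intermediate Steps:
$m{\left(z \right)} = -10$ ($m{\left(z \right)} = \left(-5\right) 2 = -10$)
$\frac{-102 + \frac{1}{6}}{x{\left(m{\left(j \right)} \right)}} = \frac{-102 + \frac{1}{6}}{-1 - -10} = \frac{-102 + \frac{1}{6}}{-1 + 10} = \frac{1}{9} \left(- \frac{611}{6}\right) = - \frac{611}{54}$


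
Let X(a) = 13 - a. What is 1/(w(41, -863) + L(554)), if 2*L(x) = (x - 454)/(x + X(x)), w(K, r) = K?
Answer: 13/583 ≈ 0.022298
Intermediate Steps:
L(x) = -227/13 + x/26 (L(x) = ((x - 454)/(x + (13 - x)))/2 = ((-454 + x)/13)/2 = ((-454 + x)*(1/13))/2 = (-454/13 + x/13)/2 = -227/13 + x/26)
1/(w(41, -863) + L(554)) = 1/(41 + (-227/13 + (1/26)*554)) = 1/(41 + (-227/13 + 277/13)) = 1/(41 + 50/13) = 1/(583/13) = 13/583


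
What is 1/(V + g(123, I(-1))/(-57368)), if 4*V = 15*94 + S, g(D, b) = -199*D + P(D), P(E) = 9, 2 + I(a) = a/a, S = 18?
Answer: 14342/5126211 ≈ 0.0027978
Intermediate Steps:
I(a) = -1 (I(a) = -2 + a/a = -2 + 1 = -1)
g(D, b) = 9 - 199*D (g(D, b) = -199*D + 9 = 9 - 199*D)
V = 357 (V = (15*94 + 18)/4 = (1410 + 18)/4 = (1/4)*1428 = 357)
1/(V + g(123, I(-1))/(-57368)) = 1/(357 + (9 - 199*123)/(-57368)) = 1/(357 + (9 - 24477)*(-1/57368)) = 1/(357 - 24468*(-1/57368)) = 1/(357 + 6117/14342) = 1/(5126211/14342) = 14342/5126211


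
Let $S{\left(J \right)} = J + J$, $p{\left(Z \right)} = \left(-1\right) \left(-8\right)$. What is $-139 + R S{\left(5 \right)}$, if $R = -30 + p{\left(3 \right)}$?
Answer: $-359$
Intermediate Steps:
$p{\left(Z \right)} = 8$
$S{\left(J \right)} = 2 J$
$R = -22$ ($R = -30 + 8 = -22$)
$-139 + R S{\left(5 \right)} = -139 - 22 \cdot 2 \cdot 5 = -139 - 220 = -359$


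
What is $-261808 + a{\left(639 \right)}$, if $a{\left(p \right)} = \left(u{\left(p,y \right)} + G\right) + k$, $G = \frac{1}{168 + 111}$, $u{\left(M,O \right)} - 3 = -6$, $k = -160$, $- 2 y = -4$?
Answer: $- \frac{73089908}{279} \approx -2.6197 \cdot 10^{5}$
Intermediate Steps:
$y = 2$ ($y = \left(- \frac{1}{2}\right) \left(-4\right) = 2$)
$u{\left(M,O \right)} = -3$ ($u{\left(M,O \right)} = 3 - 6 = -3$)
$G = \frac{1}{279} \approx 0.0035842$
$a{\left(p \right)} = - \frac{45476}{279}$ ($a{\left(p \right)} = \left(-3 + \frac{1}{279}\right) - 160 = - \frac{836}{279} - 160 = - \frac{45476}{279}$)
$-261808 + a{\left(639 \right)} = -261808 - \frac{45476}{279} = - \frac{73089908}{279}$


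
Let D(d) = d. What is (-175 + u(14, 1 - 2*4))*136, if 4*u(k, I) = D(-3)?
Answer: -23902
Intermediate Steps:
u(k, I) = -3/4 (u(k, I) = (1/4)*(-3) = -3/4)
(-175 + u(14, 1 - 2*4))*136 = (-175 - 3/4)*136 = -703/4*136 = -23902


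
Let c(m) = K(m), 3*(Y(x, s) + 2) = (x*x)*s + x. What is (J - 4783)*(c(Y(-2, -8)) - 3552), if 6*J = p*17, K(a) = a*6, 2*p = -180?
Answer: 18298016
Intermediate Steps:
p = -90 (p = (½)*(-180) = -90)
Y(x, s) = -2 + x/3 + s*x²/3 (Y(x, s) = -2 + ((x*x)*s + x)/3 = -2 + (x²*s + x)/3 = -2 + (s*x² + x)/3 = -2 + (x + s*x²)/3 = -2 + (x/3 + s*x²/3) = -2 + x/3 + s*x²/3)
K(a) = 6*a
J = -255 (J = (-90*17)/6 = (⅙)*(-1530) = -255)
c(m) = 6*m
(J - 4783)*(c(Y(-2, -8)) - 3552) = (-255 - 4783)*(6*(-2 + (⅓)*(-2) + (⅓)*(-8)*(-2)²) - 3552) = -5038*(6*(-2 - ⅔ + (⅓)*(-8)*4) - 3552) = -5038*(6*(-2 - ⅔ - 32/3) - 3552) = -5038*(6*(-40/3) - 3552) = -5038*(-80 - 3552) = -5038*(-3632) = 18298016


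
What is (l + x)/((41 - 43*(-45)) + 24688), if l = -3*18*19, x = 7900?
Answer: 3437/13332 ≈ 0.25780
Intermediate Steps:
l = -1026 (l = -54*19 = -1026)
(l + x)/((41 - 43*(-45)) + 24688) = (-1026 + 7900)/((41 - 43*(-45)) + 24688) = 6874/((41 + 1935) + 24688) = 6874/(1976 + 24688) = 6874/26664 = 6874*(1/26664) = 3437/13332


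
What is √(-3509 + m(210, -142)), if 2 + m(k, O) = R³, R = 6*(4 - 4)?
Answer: I*√3511 ≈ 59.254*I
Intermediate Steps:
R = 0 (R = 6*0 = 0)
m(k, O) = -2 (m(k, O) = -2 + 0³ = -2 + 0 = -2)
√(-3509 + m(210, -142)) = √(-3509 - 2) = √(-3511) = I*√3511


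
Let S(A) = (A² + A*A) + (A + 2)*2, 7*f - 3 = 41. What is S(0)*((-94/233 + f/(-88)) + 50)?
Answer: 323102/1631 ≈ 198.10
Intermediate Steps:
f = 44/7 (f = 3/7 + (⅐)*41 = 3/7 + 41/7 = 44/7 ≈ 6.2857)
S(A) = 4 + 2*A + 2*A² (S(A) = (A² + A²) + (2 + A)*2 = 2*A² + (4 + 2*A) = 4 + 2*A + 2*A²)
S(0)*((-94/233 + f/(-88)) + 50) = (4 + 2*0 + 2*0²)*((-94/233 + (44/7)/(-88)) + 50) = (4 + 0 + 2*0)*((-94*1/233 + (44/7)*(-1/88)) + 50) = (4 + 0 + 0)*((-94/233 - 1/14) + 50) = 4*(-1549/3262 + 50) = 4*(161551/3262) = 323102/1631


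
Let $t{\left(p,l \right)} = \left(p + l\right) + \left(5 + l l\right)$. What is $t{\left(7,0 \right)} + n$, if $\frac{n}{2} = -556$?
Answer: $-1100$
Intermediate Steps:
$n = -1112$ ($n = 2 \left(-556\right) = -1112$)
$t{\left(p,l \right)} = 5 + l + p + l^{2}$ ($t{\left(p,l \right)} = \left(l + p\right) + \left(5 + l^{2}\right) = 5 + l + p + l^{2}$)
$t{\left(7,0 \right)} + n = \left(5 + 0 + 7 + 0^{2}\right) - 1112 = \left(5 + 0 + 7 + 0\right) - 1112 = 12 - 1112 = -1100$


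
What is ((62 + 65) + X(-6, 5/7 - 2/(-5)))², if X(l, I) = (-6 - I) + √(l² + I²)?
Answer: 17652037/1225 + 25176*√5069/1225 ≈ 15873.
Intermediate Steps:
X(l, I) = -6 + √(I² + l²) - I (X(l, I) = (-6 - I) + √(I² + l²) = -6 + √(I² + l²) - I)
((62 + 65) + X(-6, 5/7 - 2/(-5)))² = ((62 + 65) + (-6 + √((5/7 - 2/(-5))² + (-6)²) - (5/7 - 2/(-5))))² = (127 + (-6 + √((5*(⅐) - 2*(-⅕))² + 36) - (5*(⅐) - 2*(-⅕))))² = (127 + (-6 + √((5/7 + ⅖)² + 36) - (5/7 + ⅖)))² = (127 + (-6 + √((39/35)² + 36) - 1*39/35))² = (127 + (-6 + √(1521/1225 + 36) - 39/35))² = (127 + (-6 + √(45621/1225) - 39/35))² = (127 + (-6 + 3*√5069/35 - 39/35))² = (127 + (-249/35 + 3*√5069/35))² = (4196/35 + 3*√5069/35)²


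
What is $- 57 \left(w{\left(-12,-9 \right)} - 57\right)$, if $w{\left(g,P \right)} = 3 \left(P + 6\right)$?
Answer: $3762$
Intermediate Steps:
$w{\left(g,P \right)} = 18 + 3 P$ ($w{\left(g,P \right)} = 3 \left(6 + P\right) = 18 + 3 P$)
$- 57 \left(w{\left(-12,-9 \right)} - 57\right) = - 57 \left(\left(18 + 3 \left(-9\right)\right) - 57\right) = - 57 \left(\left(18 - 27\right) - 57\right) = - 57 \left(-9 - 57\right) = \left(-57\right) \left(-66\right) = 3762$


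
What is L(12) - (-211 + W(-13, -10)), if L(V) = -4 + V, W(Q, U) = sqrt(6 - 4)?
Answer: 219 - sqrt(2) ≈ 217.59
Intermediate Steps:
W(Q, U) = sqrt(2)
L(12) - (-211 + W(-13, -10)) = (-4 + 12) - (-211 + sqrt(2)) = 8 + (211 - sqrt(2)) = 219 - sqrt(2)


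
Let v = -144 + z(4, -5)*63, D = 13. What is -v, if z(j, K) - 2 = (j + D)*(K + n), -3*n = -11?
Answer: 1446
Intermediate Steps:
n = 11/3 (n = -⅓*(-11) = 11/3 ≈ 3.6667)
z(j, K) = 2 + (13 + j)*(11/3 + K) (z(j, K) = 2 + (j + 13)*(K + 11/3) = 2 + (13 + j)*(11/3 + K))
v = -1446 (v = -144 + (149/3 + 13*(-5) + (11/3)*4 - 5*4)*63 = -144 + (149/3 - 65 + 44/3 - 20)*63 = -144 - 62/3*63 = -144 - 1302 = -1446)
-v = -1*(-1446) = 1446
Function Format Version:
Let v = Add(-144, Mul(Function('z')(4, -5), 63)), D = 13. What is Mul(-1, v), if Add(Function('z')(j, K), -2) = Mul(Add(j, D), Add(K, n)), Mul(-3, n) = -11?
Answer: 1446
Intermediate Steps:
n = Rational(11, 3) (n = Mul(Rational(-1, 3), -11) = Rational(11, 3) ≈ 3.6667)
Function('z')(j, K) = Add(2, Mul(Add(13, j), Add(Rational(11, 3), K))) (Function('z')(j, K) = Add(2, Mul(Add(j, 13), Add(K, Rational(11, 3)))) = Add(2, Mul(Add(13, j), Add(Rational(11, 3), K))))
v = -1446 (v = Add(-144, Mul(Add(Rational(149, 3), Mul(13, -5), Mul(Rational(11, 3), 4), Mul(-5, 4)), 63)) = Add(-144, Mul(Add(Rational(149, 3), -65, Rational(44, 3), -20), 63)) = Add(-144, Mul(Rational(-62, 3), 63)) = Add(-144, -1302) = -1446)
Mul(-1, v) = Mul(-1, -1446) = 1446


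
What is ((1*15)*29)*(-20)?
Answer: -8700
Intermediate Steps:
((1*15)*29)*(-20) = (15*29)*(-20) = 435*(-20) = -8700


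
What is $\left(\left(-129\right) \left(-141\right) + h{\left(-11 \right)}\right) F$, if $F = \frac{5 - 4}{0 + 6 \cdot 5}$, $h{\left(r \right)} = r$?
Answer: $\frac{9089}{15} \approx 605.93$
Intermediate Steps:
$F = \frac{1}{30}$ ($F = 1 \frac{1}{0 + 30} = 1 \cdot \frac{1}{30} = \frac{1}{30} \approx 0.033333$)
$\left(\left(-129\right) \left(-141\right) + h{\left(-11 \right)}\right) F = \left(\left(-129\right) \left(-141\right) - 11\right) \frac{1}{30} = \left(18189 - 11\right) \frac{1}{30} = 18178 \cdot \frac{1}{30} = \frac{9089}{15}$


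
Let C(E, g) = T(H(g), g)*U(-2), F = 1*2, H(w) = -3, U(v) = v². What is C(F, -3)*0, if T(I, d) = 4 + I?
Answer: 0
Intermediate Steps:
F = 2
C(E, g) = 4 (C(E, g) = (4 - 3)*(-2)² = 1*4 = 4)
C(F, -3)*0 = 4*0 = 0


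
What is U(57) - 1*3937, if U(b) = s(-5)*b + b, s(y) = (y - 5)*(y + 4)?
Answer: -3310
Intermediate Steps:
s(y) = (-5 + y)*(4 + y)
U(b) = 11*b (U(b) = (-20 + (-5)² - 1*(-5))*b + b = (-20 + 25 + 5)*b + b = 10*b + b = 11*b)
U(57) - 1*3937 = 11*57 - 1*3937 = 627 - 3937 = -3310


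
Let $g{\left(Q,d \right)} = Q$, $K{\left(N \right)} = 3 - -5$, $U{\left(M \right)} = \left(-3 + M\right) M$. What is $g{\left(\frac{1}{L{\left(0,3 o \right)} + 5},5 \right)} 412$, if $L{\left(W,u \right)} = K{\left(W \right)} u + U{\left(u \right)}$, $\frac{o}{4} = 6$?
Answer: $\frac{412}{5549} \approx 0.074248$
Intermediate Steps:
$U{\left(M \right)} = M \left(-3 + M\right)$
$o = 24$ ($o = 4 \cdot 6 = 24$)
$K{\left(N \right)} = 8$ ($K{\left(N \right)} = 3 + 5 = 8$)
$L{\left(W,u \right)} = 8 u + u \left(-3 + u\right)$
$g{\left(\frac{1}{L{\left(0,3 o \right)} + 5},5 \right)} 412 = \frac{1}{3 \cdot 24 \left(5 + 3 \cdot 24\right) + 5} \cdot 412 = \frac{1}{72 \left(5 + 72\right) + 5} \cdot 412 = \frac{1}{72 \cdot 77 + 5} \cdot 412 = \frac{1}{5544 + 5} \cdot 412 = \frac{1}{5549} \cdot 412 = \frac{412}{5549}$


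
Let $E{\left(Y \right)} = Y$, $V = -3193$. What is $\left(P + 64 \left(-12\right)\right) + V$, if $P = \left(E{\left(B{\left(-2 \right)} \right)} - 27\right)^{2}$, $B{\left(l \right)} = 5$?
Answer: $-3477$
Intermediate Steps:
$P = 484$ ($P = \left(5 - 27\right)^{2} = \left(-22\right)^{2} = 484$)
$\left(P + 64 \left(-12\right)\right) + V = \left(484 + 64 \left(-12\right)\right) - 3193 = \left(484 - 768\right) - 3193 = -284 - 3193 = -3477$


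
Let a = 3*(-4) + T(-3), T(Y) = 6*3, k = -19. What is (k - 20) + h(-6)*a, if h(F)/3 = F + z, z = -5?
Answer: -237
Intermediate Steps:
T(Y) = 18
a = 6 (a = 3*(-4) + 18 = -12 + 18 = 6)
h(F) = -15 + 3*F (h(F) = 3*(F - 5) = 3*(-5 + F) = -15 + 3*F)
(k - 20) + h(-6)*a = (-19 - 20) + (-15 + 3*(-6))*6 = -39 + (-15 - 18)*6 = -39 - 33*6 = -39 - 198 = -237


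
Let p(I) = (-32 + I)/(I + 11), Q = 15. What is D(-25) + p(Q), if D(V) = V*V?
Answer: 16233/26 ≈ 624.35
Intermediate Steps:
p(I) = (-32 + I)/(11 + I)
D(V) = V²
D(-25) + p(Q) = (-25)² + (-32 + 15)/(11 + 15) = 625 - 17/26 = 16233/26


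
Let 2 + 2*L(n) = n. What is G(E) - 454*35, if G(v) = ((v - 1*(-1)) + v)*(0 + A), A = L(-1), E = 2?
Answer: -31795/2 ≈ -15898.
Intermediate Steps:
L(n) = -1 + n/2
A = -3/2 (A = -1 + (½)*(-1) = -1 - ½ = -3/2 ≈ -1.5000)
G(v) = -3/2 - 3*v (G(v) = ((v - 1*(-1)) + v)*(0 - 3/2) = ((v + 1) + v)*(-3/2) = ((1 + v) + v)*(-3/2) = (1 + 2*v)*(-3/2) = -3/2 - 3*v)
G(E) - 454*35 = (-3/2 - 3*2) - 454*35 = (-3/2 - 6) - 15890 = -15/2 - 15890 = -31795/2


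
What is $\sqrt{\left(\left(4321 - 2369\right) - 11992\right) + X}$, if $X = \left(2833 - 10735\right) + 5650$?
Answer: $2 i \sqrt{3073} \approx 110.87 i$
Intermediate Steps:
$X = -2252$ ($X = -7902 + 5650 = -2252$)
$\sqrt{\left(\left(4321 - 2369\right) - 11992\right) + X} = \sqrt{\left(\left(4321 - 2369\right) - 11992\right) - 2252} = \sqrt{\left(1952 - 11992\right) - 2252} = \sqrt{-10040 - 2252} = \sqrt{-12292} = 2 i \sqrt{3073}$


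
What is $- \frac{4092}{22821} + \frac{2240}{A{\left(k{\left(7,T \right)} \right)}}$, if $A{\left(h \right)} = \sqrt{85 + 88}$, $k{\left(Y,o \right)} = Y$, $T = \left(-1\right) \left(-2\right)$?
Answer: $- \frac{1364}{7607} + \frac{2240 \sqrt{173}}{173} \approx 170.12$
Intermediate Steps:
$T = 2$
$A{\left(h \right)} = \sqrt{173}$
$- \frac{4092}{22821} + \frac{2240}{A{\left(k{\left(7,T \right)} \right)}} = - \frac{4092}{22821} + \frac{2240}{\sqrt{173}} = \left(-4092\right) \frac{1}{22821} + 2240 \frac{\sqrt{173}}{173} = - \frac{1364}{7607} + \frac{2240 \sqrt{173}}{173}$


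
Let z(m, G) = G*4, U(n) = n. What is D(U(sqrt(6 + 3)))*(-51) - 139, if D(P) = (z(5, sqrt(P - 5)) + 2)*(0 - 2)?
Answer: 65 + 408*I*sqrt(2) ≈ 65.0 + 577.0*I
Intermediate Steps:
z(m, G) = 4*G
D(P) = -4 - 8*sqrt(-5 + P) (D(P) = (4*sqrt(P - 5) + 2)*(0 - 2) = (4*sqrt(-5 + P) + 2)*(-2) = (2 + 4*sqrt(-5 + P))*(-2) = -4 - 8*sqrt(-5 + P))
D(U(sqrt(6 + 3)))*(-51) - 139 = (-4 - 8*sqrt(-5 + sqrt(6 + 3)))*(-51) - 139 = (-4 - 8*sqrt(-5 + sqrt(9)))*(-51) - 139 = (-4 - 8*sqrt(-5 + 3))*(-51) - 139 = (-4 - 8*I*sqrt(2))*(-51) - 139 = (204 + 408*I*sqrt(2)) - 139 = 65 + 408*I*sqrt(2)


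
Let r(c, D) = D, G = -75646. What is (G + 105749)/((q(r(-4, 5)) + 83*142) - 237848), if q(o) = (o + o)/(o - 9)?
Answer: -60206/452129 ≈ -0.13316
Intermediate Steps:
q(o) = 2*o/(-9 + o) (q(o) = (2*o)/(-9 + o) = 2*o/(-9 + o))
(G + 105749)/((q(r(-4, 5)) + 83*142) - 237848) = (-75646 + 105749)/((2*5/(-9 + 5) + 83*142) - 237848) = 30103/((2*5/(-4) + 11786) - 237848) = 30103/((2*5*(-¼) + 11786) - 237848) = 30103/((-5/2 + 11786) - 237848) = 30103/(23567/2 - 237848) = 30103/(-452129/2) = 30103*(-2/452129) = -60206/452129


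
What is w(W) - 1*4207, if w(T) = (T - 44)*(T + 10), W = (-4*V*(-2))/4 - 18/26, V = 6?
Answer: -828708/169 ≈ -4903.6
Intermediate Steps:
W = 147/13 (W = (-4*6*(-2))/4 - 18/26 = -24*(-2)*(¼) - 18*1/26 = 48*(¼) - 9/13 = 12 - 9/13 = 147/13 ≈ 11.308)
w(T) = (-44 + T)*(10 + T)
w(W) - 1*4207 = (-440 + (147/13)² - 34*147/13) - 1*4207 = (-440 + 21609/169 - 4998/13) - 4207 = -117725/169 - 4207 = -828708/169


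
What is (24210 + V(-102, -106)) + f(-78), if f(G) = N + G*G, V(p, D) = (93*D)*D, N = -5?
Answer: 1075237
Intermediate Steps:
V(p, D) = 93*D²
f(G) = -5 + G² (f(G) = -5 + G*G = -5 + G²)
(24210 + V(-102, -106)) + f(-78) = (24210 + 93*(-106)²) + (-5 + (-78)²) = (24210 + 93*11236) + (-5 + 6084) = (24210 + 1044948) + 6079 = 1069158 + 6079 = 1075237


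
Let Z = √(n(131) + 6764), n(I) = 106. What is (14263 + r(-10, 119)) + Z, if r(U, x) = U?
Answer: 14253 + √6870 ≈ 14336.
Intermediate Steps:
Z = √6870 (Z = √(106 + 6764) = √6870 ≈ 82.885)
(14263 + r(-10, 119)) + Z = (14263 - 10) + √6870 = 14253 + √6870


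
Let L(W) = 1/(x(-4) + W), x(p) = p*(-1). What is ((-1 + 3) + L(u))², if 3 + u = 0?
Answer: 9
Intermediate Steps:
u = -3 (u = -3 + 0 = -3)
x(p) = -p
L(W) = 1/(4 + W) (L(W) = 1/(-1*(-4) + W) = 1/(4 + W))
((-1 + 3) + L(u))² = ((-1 + 3) + 1/(4 - 3))² = (2 + 1/1)² = (2 + 1)² = 3² = 9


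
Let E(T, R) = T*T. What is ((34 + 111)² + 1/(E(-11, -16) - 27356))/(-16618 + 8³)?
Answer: -286307937/219323455 ≈ -1.3054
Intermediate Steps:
E(T, R) = T²
((34 + 111)² + 1/(E(-11, -16) - 27356))/(-16618 + 8³) = ((34 + 111)² + 1/((-11)² - 27356))/(-16618 + 8³) = (145² + 1/(121 - 27356))/(-16618 + 512) = (21025 + 1/(-27235))/(-16106) = (21025 - 1/27235)*(-1/16106) = (572615874/27235)*(-1/16106) = -286307937/219323455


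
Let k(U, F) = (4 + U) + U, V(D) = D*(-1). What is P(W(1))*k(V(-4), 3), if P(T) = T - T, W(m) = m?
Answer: 0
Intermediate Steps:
P(T) = 0
V(D) = -D
k(U, F) = 4 + 2*U
P(W(1))*k(V(-4), 3) = 0*(4 + 2*(-1*(-4))) = 0*(4 + 2*4) = 0*(4 + 8) = 0*12 = 0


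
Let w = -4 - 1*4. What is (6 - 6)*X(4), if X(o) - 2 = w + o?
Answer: 0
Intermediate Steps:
w = -8 (w = -4 - 4 = -8)
X(o) = -6 + o (X(o) = 2 + (-8 + o) = -6 + o)
(6 - 6)*X(4) = (6 - 6)*(-6 + 4) = 0*(-2) = 0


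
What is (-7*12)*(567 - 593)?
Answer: 2184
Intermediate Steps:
(-7*12)*(567 - 593) = -84*(-26) = 2184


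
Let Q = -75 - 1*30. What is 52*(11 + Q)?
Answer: -4888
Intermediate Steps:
Q = -105 (Q = -75 - 30 = -105)
52*(11 + Q) = 52*(11 - 105) = 52*(-94) = -4888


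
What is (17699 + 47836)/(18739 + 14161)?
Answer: 13107/6580 ≈ 1.9919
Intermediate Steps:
(17699 + 47836)/(18739 + 14161) = 65535/32900 = 65535*(1/32900) = 13107/6580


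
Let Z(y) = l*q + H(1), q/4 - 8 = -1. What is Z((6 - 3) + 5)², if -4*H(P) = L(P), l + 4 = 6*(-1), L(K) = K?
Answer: 1256641/16 ≈ 78540.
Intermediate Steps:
l = -10 (l = -4 + 6*(-1) = -4 - 6 = -10)
q = 28 (q = 32 + 4*(-1) = 32 - 4 = 28)
H(P) = -P/4
Z(y) = -1121/4 (Z(y) = -10*28 - ¼*1 = -280 - ¼ = -1121/4)
Z((6 - 3) + 5)² = (-1121/4)² = 1256641/16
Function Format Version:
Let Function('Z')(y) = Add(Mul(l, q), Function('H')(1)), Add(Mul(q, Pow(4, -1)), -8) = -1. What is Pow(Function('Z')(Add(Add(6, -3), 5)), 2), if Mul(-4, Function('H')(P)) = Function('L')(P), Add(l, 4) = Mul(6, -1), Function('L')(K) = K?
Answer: Rational(1256641, 16) ≈ 78540.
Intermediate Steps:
l = -10 (l = Add(-4, Mul(6, -1)) = Add(-4, -6) = -10)
q = 28 (q = Add(32, Mul(4, -1)) = Add(32, -4) = 28)
Function('H')(P) = Mul(Rational(-1, 4), P)
Function('Z')(y) = Rational(-1121, 4) (Function('Z')(y) = Add(Mul(-10, 28), Mul(Rational(-1, 4), 1)) = Add(-280, Rational(-1, 4)) = Rational(-1121, 4))
Pow(Function('Z')(Add(Add(6, -3), 5)), 2) = Pow(Rational(-1121, 4), 2) = Rational(1256641, 16)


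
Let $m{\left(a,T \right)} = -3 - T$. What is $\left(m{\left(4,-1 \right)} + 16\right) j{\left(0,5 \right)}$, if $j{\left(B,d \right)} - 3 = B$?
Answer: $42$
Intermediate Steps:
$j{\left(B,d \right)} = 3 + B$
$\left(m{\left(4,-1 \right)} + 16\right) j{\left(0,5 \right)} = \left(\left(-3 - -1\right) + 16\right) \left(3 + 0\right) = \left(\left(-3 + 1\right) + 16\right) 3 = \left(-2 + 16\right) 3 = 14 \cdot 3 = 42$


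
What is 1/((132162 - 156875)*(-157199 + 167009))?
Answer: -1/242434530 ≈ -4.1248e-9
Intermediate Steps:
1/((132162 - 156875)*(-157199 + 167009)) = 1/(-24713*9810) = 1/(-242434530) = -1/242434530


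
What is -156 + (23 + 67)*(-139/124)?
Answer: -15927/62 ≈ -256.89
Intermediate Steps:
-156 + (23 + 67)*(-139/124) = -156 + 90*(-139*1/124) = -156 + 90*(-139/124) = -156 - 6255/62 = -15927/62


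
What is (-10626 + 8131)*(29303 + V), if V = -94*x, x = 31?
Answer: -65840555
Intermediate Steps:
V = -2914 (V = -94*31 = -2914)
(-10626 + 8131)*(29303 + V) = (-10626 + 8131)*(29303 - 2914) = -2495*26389 = -65840555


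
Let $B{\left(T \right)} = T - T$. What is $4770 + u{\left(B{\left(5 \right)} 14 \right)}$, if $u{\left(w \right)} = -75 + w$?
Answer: $4695$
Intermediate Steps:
$B{\left(T \right)} = 0$
$4770 + u{\left(B{\left(5 \right)} 14 \right)} = 4770 + \left(-75 + 0 \cdot 14\right) = 4770 + \left(-75 + 0\right) = 4770 - 75 = 4695$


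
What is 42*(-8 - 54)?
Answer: -2604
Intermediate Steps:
42*(-8 - 54) = 42*(-62) = -2604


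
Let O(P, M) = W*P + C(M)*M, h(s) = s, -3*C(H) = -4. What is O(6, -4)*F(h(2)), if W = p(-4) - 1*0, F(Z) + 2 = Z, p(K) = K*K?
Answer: 0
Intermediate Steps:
p(K) = K**2
C(H) = 4/3 (C(H) = -1/3*(-4) = 4/3)
F(Z) = -2 + Z
W = 16 (W = (-4)**2 - 1*0 = 16 + 0 = 16)
O(P, M) = 16*P + 4*M/3
O(6, -4)*F(h(2)) = (16*6 + (4/3)*(-4))*(-2 + 2) = (96 - 16/3)*0 = (272/3)*0 = 0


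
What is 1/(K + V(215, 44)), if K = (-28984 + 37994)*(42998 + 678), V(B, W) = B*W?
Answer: 1/393530220 ≈ 2.5411e-9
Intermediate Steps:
K = 393520760 (K = 9010*43676 = 393520760)
1/(K + V(215, 44)) = 1/(393520760 + 215*44) = 1/(393520760 + 9460) = 1/393530220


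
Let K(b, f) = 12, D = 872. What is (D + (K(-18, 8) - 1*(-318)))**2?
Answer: 1444804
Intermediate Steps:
(D + (K(-18, 8) - 1*(-318)))**2 = (872 + (12 - 1*(-318)))**2 = (872 + (12 + 318))**2 = (872 + 330)**2 = 1202**2 = 1444804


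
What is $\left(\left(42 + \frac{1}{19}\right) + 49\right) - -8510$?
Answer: $\frac{163420}{19} \approx 8601.0$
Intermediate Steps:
$\left(\left(42 + \frac{1}{19}\right) + 49\right) - -8510 = \left(\left(42 + \frac{1}{19}\right) + 49\right) + 8510 = \left(\frac{799}{19} + 49\right) + 8510 = \frac{1730}{19} + 8510 = \frac{163420}{19}$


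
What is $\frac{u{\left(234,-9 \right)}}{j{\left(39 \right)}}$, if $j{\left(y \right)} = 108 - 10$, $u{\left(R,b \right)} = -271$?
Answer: $- \frac{271}{98} \approx -2.7653$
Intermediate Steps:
$j{\left(y \right)} = 98$ ($j{\left(y \right)} = 108 - 10 = 98$)
$\frac{u{\left(234,-9 \right)}}{j{\left(39 \right)}} = - \frac{271}{98}$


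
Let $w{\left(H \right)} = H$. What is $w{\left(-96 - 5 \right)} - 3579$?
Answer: $-3680$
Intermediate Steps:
$w{\left(-96 - 5 \right)} - 3579 = \left(-96 - 5\right) - 3579 = -101 - 3579 = -3680$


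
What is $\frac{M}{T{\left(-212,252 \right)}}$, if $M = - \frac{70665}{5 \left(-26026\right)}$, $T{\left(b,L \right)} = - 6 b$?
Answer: $\frac{673}{1576432} \approx 0.00042691$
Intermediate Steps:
$M = \frac{2019}{3718}$ ($M = - \frac{70665}{-130130} = \left(-70665\right) \left(- \frac{1}{130130}\right) = \frac{2019}{3718} \approx 0.54303$)
$\frac{M}{T{\left(-212,252 \right)}} = \frac{2019}{3718 \left(\left(-6\right) \left(-212\right)\right)} = \frac{2019}{3718 \cdot 1272} = \frac{2019}{3718} \cdot \frac{1}{1272} = \frac{673}{1576432}$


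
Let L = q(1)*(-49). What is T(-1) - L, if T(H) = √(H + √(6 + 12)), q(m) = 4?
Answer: 196 + √(-1 + 3*√2) ≈ 197.80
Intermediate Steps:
T(H) = √(H + 3*√2) (T(H) = √(H + √18) = √(H + 3*√2))
L = -196 (L = 4*(-49) = -196)
T(-1) - L = √(-1 + 3*√2) - 1*(-196) = √(-1 + 3*√2) + 196 = 196 + √(-1 + 3*√2)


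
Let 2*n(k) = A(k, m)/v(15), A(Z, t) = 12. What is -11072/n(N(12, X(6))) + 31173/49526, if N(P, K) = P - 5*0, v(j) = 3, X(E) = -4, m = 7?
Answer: -274144763/49526 ≈ -5535.4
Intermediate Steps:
N(P, K) = P (N(P, K) = P + 0 = P)
n(k) = 2 (n(k) = (12/3)/2 = (12*(1/3))/2 = (1/2)*4 = 2)
-11072/n(N(12, X(6))) + 31173/49526 = -11072/2 + 31173/49526 = -11072*1/2 + 31173*(1/49526) = -5536 + 31173/49526 = -274144763/49526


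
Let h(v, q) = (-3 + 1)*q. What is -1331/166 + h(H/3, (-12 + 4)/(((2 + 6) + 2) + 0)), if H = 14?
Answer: -5327/830 ≈ -6.4181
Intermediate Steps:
h(v, q) = -2*q
-1331/166 + h(H/3, (-12 + 4)/(((2 + 6) + 2) + 0)) = -1331/166 - 2*(-12 + 4)/(((2 + 6) + 2) + 0) = (1/166)*(-1331) - (-16)/((8 + 2) + 0) = -1331/166 - (-16)/(10 + 0) = -1331/166 - (-16)/10 = -1331/166 - 2*(-⅘) = -1331/166 + 8/5 = -5327/830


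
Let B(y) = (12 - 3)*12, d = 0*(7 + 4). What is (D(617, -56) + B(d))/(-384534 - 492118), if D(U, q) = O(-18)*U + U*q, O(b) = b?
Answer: 22775/438326 ≈ 0.051959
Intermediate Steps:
d = 0 (d = 0*11 = 0)
B(y) = 108 (B(y) = 9*12 = 108)
D(U, q) = -18*U + U*q
(D(617, -56) + B(d))/(-384534 - 492118) = (617*(-18 - 56) + 108)/(-384534 - 492118) = (617*(-74) + 108)/(-876652) = (-45658 + 108)*(-1/876652) = -45550*(-1/876652) = 22775/438326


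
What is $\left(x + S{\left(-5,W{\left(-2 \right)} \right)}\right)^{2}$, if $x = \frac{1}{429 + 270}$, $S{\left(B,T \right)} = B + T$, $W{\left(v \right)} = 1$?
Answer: $\frac{7812025}{488601} \approx 15.989$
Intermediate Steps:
$x = \frac{1}{699} \approx 0.0014306$
$\left(x + S{\left(-5,W{\left(-2 \right)} \right)}\right)^{2} = \left(\frac{1}{699} + \left(-5 + 1\right)\right)^{2} = \left(\frac{1}{699} - 4\right)^{2} = \left(- \frac{2795}{699}\right)^{2} = \frac{7812025}{488601}$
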